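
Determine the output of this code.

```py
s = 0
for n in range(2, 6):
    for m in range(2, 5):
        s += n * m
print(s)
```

126

n=2,m=2: s = 0+4 = 4
n=2,m=3: s = 4+6 = 10
n=2,m=4: s = 10+8 = 18
n=3,m=2: s = 18+6 = 24
n=3,m=3: s = 24+9 = 33
n=3,m=4: s = 33+12 = 45
n=4,m=2: s = 45+8 = 53
n=4,m=3: s = 53+12 = 65
n=4,m=4: s = 65+16 = 81
n=5,m=2: s = 81+10 = 91
n=5,m=3: s = 91+15 = 106
n=5,m=4: s = 106+20 = 126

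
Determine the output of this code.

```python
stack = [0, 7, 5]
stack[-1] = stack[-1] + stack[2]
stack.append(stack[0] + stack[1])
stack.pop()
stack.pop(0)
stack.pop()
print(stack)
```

stack[-1] = stack[-1]+stack[2] = 5+5 = 10 → [0, 7, 10]
append stack[0]+stack[1] = 0+7 = 7 → [0, 7, 10, 7]
pop() removes 7 → [0, 7, 10]
pop(0) removes 0 → [7, 10]
pop() removes 10 → [7]

[7]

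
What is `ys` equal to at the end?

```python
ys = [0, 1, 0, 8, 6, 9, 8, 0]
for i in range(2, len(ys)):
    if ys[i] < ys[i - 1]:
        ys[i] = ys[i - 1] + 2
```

i=2: 0<1, ys[2] = 1+2 = 3 → [0, 1, 3, 8, 6, 9, 8, 0]
i=3: 8>=3, unchanged → [0, 1, 3, 8, 6, 9, 8, 0]
i=4: 6<8, ys[4] = 8+2 = 10 → [0, 1, 3, 8, 10, 9, 8, 0]
i=5: 9<10, ys[5] = 10+2 = 12 → [0, 1, 3, 8, 10, 12, 8, 0]
i=6: 8<12, ys[6] = 12+2 = 14 → [0, 1, 3, 8, 10, 12, 14, 0]
i=7: 0<14, ys[7] = 14+2 = 16 → [0, 1, 3, 8, 10, 12, 14, 16]

[0, 1, 3, 8, 10, 12, 14, 16]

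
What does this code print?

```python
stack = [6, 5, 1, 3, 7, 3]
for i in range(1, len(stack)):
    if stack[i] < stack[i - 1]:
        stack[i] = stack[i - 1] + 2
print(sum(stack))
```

i=1: 5<6, stack[1] = 6+2 = 8 → [6, 8, 1, 3, 7, 3]
i=2: 1<8, stack[2] = 8+2 = 10 → [6, 8, 10, 3, 7, 3]
i=3: 3<10, stack[3] = 10+2 = 12 → [6, 8, 10, 12, 7, 3]
i=4: 7<12, stack[4] = 12+2 = 14 → [6, 8, 10, 12, 14, 3]
i=5: 3<14, stack[5] = 14+2 = 16 → [6, 8, 10, 12, 14, 16]
sum = 66

66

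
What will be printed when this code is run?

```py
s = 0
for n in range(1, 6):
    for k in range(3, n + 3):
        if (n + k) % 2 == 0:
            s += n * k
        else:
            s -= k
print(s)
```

n=1,k=3: even sum, s = 0+3 = 3
n=2,k=3: odd sum, s = 3-3 = 0
n=2,k=4: even sum, s = 0+8 = 8
n=3,k=3: even sum, s = 8+9 = 17
n=3,k=4: odd sum, s = 17-4 = 13
n=3,k=5: even sum, s = 13+15 = 28
n=4,k=3: odd sum, s = 28-3 = 25
n=4,k=4: even sum, s = 25+16 = 41
n=4,k=5: odd sum, s = 41-5 = 36
n=4,k=6: even sum, s = 36+24 = 60
n=5,k=3: even sum, s = 60+15 = 75
n=5,k=4: odd sum, s = 75-4 = 71
n=5,k=5: even sum, s = 71+25 = 96
n=5,k=6: odd sum, s = 96-6 = 90
n=5,k=7: even sum, s = 90+35 = 125

125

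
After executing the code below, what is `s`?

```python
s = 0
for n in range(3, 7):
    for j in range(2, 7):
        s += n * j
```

n=3,j=2: s = 0+6 = 6
n=3,j=3: s = 6+9 = 15
n=3,j=4: s = 15+12 = 27
n=3,j=5: s = 27+15 = 42
n=3,j=6: s = 42+18 = 60
n=4,j=2: s = 60+8 = 68
n=4,j=3: s = 68+12 = 80
n=4,j=4: s = 80+16 = 96
n=4,j=5: s = 96+20 = 116
n=4,j=6: s = 116+24 = 140
n=5,j=2: s = 140+10 = 150
n=5,j=3: s = 150+15 = 165
n=5,j=4: s = 165+20 = 185
n=5,j=5: s = 185+25 = 210
n=5,j=6: s = 210+30 = 240
n=6,j=2: s = 240+12 = 252
n=6,j=3: s = 252+18 = 270
n=6,j=4: s = 270+24 = 294
n=6,j=5: s = 294+30 = 324
n=6,j=6: s = 324+36 = 360

360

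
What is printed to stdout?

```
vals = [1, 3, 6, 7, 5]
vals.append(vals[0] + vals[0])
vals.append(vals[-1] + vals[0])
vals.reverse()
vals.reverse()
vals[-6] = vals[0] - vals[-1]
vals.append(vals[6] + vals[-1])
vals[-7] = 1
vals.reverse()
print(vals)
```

append vals[0]+vals[0] = 1+1 = 2 → [1, 3, 6, 7, 5, 2]
append vals[-1]+vals[0] = 2+1 = 3 → [1, 3, 6, 7, 5, 2, 3]
reverse → [3, 2, 5, 7, 6, 3, 1]
reverse → [1, 3, 6, 7, 5, 2, 3]
vals[-6] = vals[0]-vals[-1] = 1-3 = -2 → [1, -2, 6, 7, 5, 2, 3]
append vals[6]+vals[-1] = 3+3 = 6 → [1, -2, 6, 7, 5, 2, 3, 6]
vals[-7] = 1 → [1, 1, 6, 7, 5, 2, 3, 6]
reverse → [6, 3, 2, 5, 7, 6, 1, 1]

[6, 3, 2, 5, 7, 6, 1, 1]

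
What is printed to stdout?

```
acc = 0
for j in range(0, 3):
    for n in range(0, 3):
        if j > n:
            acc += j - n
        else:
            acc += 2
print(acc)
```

16

j=0,n=0: not 0>0, acc = 0+2 = 2
j=0,n=1: not 0>1, acc = 2+2 = 4
j=0,n=2: not 0>2, acc = 4+2 = 6
j=1,n=0: 1>0, acc = 6+1 = 7
j=1,n=1: not 1>1, acc = 7+2 = 9
j=1,n=2: not 1>2, acc = 9+2 = 11
j=2,n=0: 2>0, acc = 11+2 = 13
j=2,n=1: 2>1, acc = 13+1 = 14
j=2,n=2: not 2>2, acc = 14+2 = 16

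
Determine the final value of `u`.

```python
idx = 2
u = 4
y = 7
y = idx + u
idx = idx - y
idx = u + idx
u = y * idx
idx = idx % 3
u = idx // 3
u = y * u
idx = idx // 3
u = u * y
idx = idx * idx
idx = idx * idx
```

y = 2+4 = 6
idx = 2-6 = -4
idx = 4+(-4) = 0
u = 6*0 = 0
idx = 0%3 = 0
u = 0//3 = 0
u = 6*0 = 0
idx = 0//3 = 0
u = 0*6 = 0
idx = 0*0 = 0
idx = 0*0 = 0

0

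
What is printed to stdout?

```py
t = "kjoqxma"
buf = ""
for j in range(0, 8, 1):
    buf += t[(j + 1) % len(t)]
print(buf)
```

j=0: add t[1]='j' → 'j'
j=1: add t[2]='o' → 'jo'
j=2: add t[3]='q' → 'joq'
j=3: add t[4]='x' → 'joqx'
j=4: add t[5]='m' → 'joqxm'
j=5: add t[6]='a' → 'joqxma'
j=6: add t[0]='k' → 'joqxmak'
j=7: add t[1]='j' → 'joqxmakj'

joqxmakj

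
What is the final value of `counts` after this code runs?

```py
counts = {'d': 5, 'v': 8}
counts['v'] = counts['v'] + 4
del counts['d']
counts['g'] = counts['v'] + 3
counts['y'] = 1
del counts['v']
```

counts['v'] = counts['v']+4 = 12 → {'d': 5, 'v': 12}
del 'd' → {'v': 12}
counts['g'] = counts['v']+3 = 15 → {'v': 12, 'g': 15}
counts['y'] = 1 → {'v': 12, 'g': 15, 'y': 1}
del 'v' → {'g': 15, 'y': 1}

{'g': 15, 'y': 1}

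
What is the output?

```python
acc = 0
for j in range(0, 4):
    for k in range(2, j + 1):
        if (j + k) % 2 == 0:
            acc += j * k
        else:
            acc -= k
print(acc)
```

11

j=2,k=2: even sum, acc = 0+4 = 4
j=3,k=2: odd sum, acc = 4-2 = 2
j=3,k=3: even sum, acc = 2+9 = 11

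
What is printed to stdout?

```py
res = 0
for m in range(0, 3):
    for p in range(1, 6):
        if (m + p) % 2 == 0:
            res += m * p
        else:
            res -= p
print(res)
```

-3

m=0,p=1: odd sum, res = 0-1 = -1
m=0,p=2: even sum, res = (-1)+0 = -1
m=0,p=3: odd sum, res = (-1)-3 = -4
m=0,p=4: even sum, res = (-4)+0 = -4
m=0,p=5: odd sum, res = (-4)-5 = -9
m=1,p=1: even sum, res = (-9)+1 = -8
m=1,p=2: odd sum, res = (-8)-2 = -10
m=1,p=3: even sum, res = (-10)+3 = -7
m=1,p=4: odd sum, res = (-7)-4 = -11
m=1,p=5: even sum, res = (-11)+5 = -6
m=2,p=1: odd sum, res = (-6)-1 = -7
m=2,p=2: even sum, res = (-7)+4 = -3
m=2,p=3: odd sum, res = (-3)-3 = -6
m=2,p=4: even sum, res = (-6)+8 = 2
m=2,p=5: odd sum, res = 2-5 = -3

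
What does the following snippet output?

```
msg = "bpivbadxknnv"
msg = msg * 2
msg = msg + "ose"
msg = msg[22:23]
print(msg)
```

repeat ×2 → 'bpivbadxknnvbpivbadxknnv'
+ 'ose' → 'bpivbadxknnvbpivbadxknnvose'
slice [22:23] → 'n'

n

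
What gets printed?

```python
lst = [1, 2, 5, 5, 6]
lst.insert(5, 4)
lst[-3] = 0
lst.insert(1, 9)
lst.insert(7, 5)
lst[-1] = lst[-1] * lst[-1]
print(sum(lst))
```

insert 4 at 5 → [1, 2, 5, 5, 6, 4]
lst[-3] = 0 → [1, 2, 5, 0, 6, 4]
insert 9 at 1 → [1, 9, 2, 5, 0, 6, 4]
insert 5 at 7 → [1, 9, 2, 5, 0, 6, 4, 5]
lst[-1] = lst[-1]*lst[-1] = 5*5 = 25 → [1, 9, 2, 5, 0, 6, 4, 25]
sum = 52

52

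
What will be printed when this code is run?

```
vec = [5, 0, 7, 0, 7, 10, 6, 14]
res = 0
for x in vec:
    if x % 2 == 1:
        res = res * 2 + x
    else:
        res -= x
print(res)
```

11

x=5: odd, res = 0*2+5 = 5
x=0: not odd, res = 5-0 = 5
x=7: odd, res = 5*2+7 = 17
x=0: not odd, res = 17-0 = 17
x=7: odd, res = 17*2+7 = 41
x=10: not odd, res = 41-10 = 31
x=6: not odd, res = 31-6 = 25
x=14: not odd, res = 25-14 = 11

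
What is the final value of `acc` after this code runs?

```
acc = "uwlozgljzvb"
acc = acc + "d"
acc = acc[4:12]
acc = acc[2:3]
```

+ 'd' → 'uwlozgljzvbd'
slice [4:12] → 'zgljzvbd'
slice [2:3] → 'l'

'l'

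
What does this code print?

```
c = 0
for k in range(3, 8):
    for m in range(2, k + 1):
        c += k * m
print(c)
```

430

k=3,m=2: c = 0+6 = 6
k=3,m=3: c = 6+9 = 15
k=4,m=2: c = 15+8 = 23
k=4,m=3: c = 23+12 = 35
k=4,m=4: c = 35+16 = 51
k=5,m=2: c = 51+10 = 61
k=5,m=3: c = 61+15 = 76
k=5,m=4: c = 76+20 = 96
k=5,m=5: c = 96+25 = 121
k=6,m=2: c = 121+12 = 133
k=6,m=3: c = 133+18 = 151
k=6,m=4: c = 151+24 = 175
k=6,m=5: c = 175+30 = 205
k=6,m=6: c = 205+36 = 241
k=7,m=2: c = 241+14 = 255
k=7,m=3: c = 255+21 = 276
k=7,m=4: c = 276+28 = 304
k=7,m=5: c = 304+35 = 339
k=7,m=6: c = 339+42 = 381
k=7,m=7: c = 381+49 = 430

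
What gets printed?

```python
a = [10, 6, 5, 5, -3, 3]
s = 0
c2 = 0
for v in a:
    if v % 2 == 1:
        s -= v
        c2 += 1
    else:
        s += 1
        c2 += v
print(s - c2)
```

-28

v=10: not odd, s = 0+1 = 1; c2=10
v=6: not odd, s = 1+1 = 2; c2=16
v=5: odd, s = 2-5 = -3; c2=17
v=5: odd, s = (-3)-5 = -8; c2=18
v=-3: odd, s = (-8)-(-3) = -5; c2=19
v=3: odd, s = (-5)-3 = -8; c2=20
s-c2 = (-8)-20 = -28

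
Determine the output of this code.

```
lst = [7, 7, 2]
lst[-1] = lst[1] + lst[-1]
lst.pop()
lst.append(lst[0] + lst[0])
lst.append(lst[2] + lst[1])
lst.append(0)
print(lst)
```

[7, 7, 14, 21, 0]

lst[-1] = lst[1]+lst[-1] = 7+2 = 9 → [7, 7, 9]
pop() removes 9 → [7, 7]
append lst[0]+lst[0] = 7+7 = 14 → [7, 7, 14]
append lst[2]+lst[1] = 14+7 = 21 → [7, 7, 14, 21]
append 0 → [7, 7, 14, 21, 0]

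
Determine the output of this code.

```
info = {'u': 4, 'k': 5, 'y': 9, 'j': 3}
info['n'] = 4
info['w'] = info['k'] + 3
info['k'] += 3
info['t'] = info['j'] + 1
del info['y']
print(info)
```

{'u': 4, 'k': 8, 'j': 3, 'n': 4, 'w': 8, 't': 4}

info['n'] = 4 → {'u': 4, 'k': 5, 'y': 9, 'j': 3, 'n': 4}
info['w'] = info['k']+3 = 8 → {'u': 4, 'k': 5, 'y': 9, 'j': 3, 'n': 4, 'w': 8}
info['k'] = 5+3 = 8 → {'u': 4, 'k': 8, 'y': 9, 'j': 3, 'n': 4, 'w': 8}
info['t'] = info['j']+1 = 4 → {'u': 4, 'k': 8, 'y': 9, 'j': 3, 'n': 4, 'w': 8, 't': 4}
del 'y' → {'u': 4, 'k': 8, 'j': 3, 'n': 4, 'w': 8, 't': 4}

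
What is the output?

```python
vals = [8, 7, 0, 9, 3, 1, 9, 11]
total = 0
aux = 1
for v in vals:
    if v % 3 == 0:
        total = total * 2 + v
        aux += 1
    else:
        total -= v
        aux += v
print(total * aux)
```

-6464

v=8: not %3==0, total = 0-8 = -8; aux=9
v=7: not %3==0, total = (-8)-7 = -15; aux=16
v=0: %3==0, total = (-15)*2+0 = -30; aux=17
v=9: %3==0, total = (-30)*2+9 = -51; aux=18
v=3: %3==0, total = (-51)*2+3 = -99; aux=19
v=1: not %3==0, total = (-99)-1 = -100; aux=20
v=9: %3==0, total = (-100)*2+9 = -191; aux=21
v=11: not %3==0, total = (-191)-11 = -202; aux=32
total*aux = (-202)*32 = -6464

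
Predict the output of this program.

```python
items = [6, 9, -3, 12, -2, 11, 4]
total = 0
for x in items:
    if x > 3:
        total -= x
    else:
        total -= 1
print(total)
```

-44

x=6: >3, total = 0-6 = -6
x=9: >3, total = (-6)-9 = -15
x=-3: not >3, total = (-15)-1 = -16
x=12: >3, total = (-16)-12 = -28
x=-2: not >3, total = (-28)-1 = -29
x=11: >3, total = (-29)-11 = -40
x=4: >3, total = (-40)-4 = -44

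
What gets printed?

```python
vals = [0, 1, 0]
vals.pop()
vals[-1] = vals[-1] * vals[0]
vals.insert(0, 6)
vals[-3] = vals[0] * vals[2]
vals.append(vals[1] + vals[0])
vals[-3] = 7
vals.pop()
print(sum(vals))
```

7

pop() removes 0 → [0, 1]
vals[-1] = vals[-1]*vals[0] = 1*0 = 0 → [0, 0]
insert 6 at 0 → [6, 0, 0]
vals[-3] = vals[0]*vals[2] = 6*0 = 0 → [0, 0, 0]
append vals[1]+vals[0] = 0+0 = 0 → [0, 0, 0, 0]
vals[-3] = 7 → [0, 7, 0, 0]
pop() removes 0 → [0, 7, 0]
sum = 7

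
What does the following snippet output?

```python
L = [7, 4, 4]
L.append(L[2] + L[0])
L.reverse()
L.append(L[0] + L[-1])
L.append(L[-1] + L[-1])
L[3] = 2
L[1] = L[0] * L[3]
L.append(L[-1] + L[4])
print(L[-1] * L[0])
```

594

append L[2]+L[0] = 4+7 = 11 → [7, 4, 4, 11]
reverse → [11, 4, 4, 7]
append L[0]+L[-1] = 11+7 = 18 → [11, 4, 4, 7, 18]
append L[-1]+L[-1] = 18+18 = 36 → [11, 4, 4, 7, 18, 36]
L[3] = 2 → [11, 4, 4, 2, 18, 36]
L[1] = L[0]*L[3] = 11*2 = 22 → [11, 22, 4, 2, 18, 36]
append L[-1]+L[4] = 36+18 = 54 → [11, 22, 4, 2, 18, 36, 54]
L[-1]*L[0] = 54*11 = 594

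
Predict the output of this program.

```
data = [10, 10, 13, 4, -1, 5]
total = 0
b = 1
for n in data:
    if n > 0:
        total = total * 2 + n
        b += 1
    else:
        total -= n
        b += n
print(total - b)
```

302

n=10: >0, total = 0*2+10 = 10; b=2
n=10: >0, total = 10*2+10 = 30; b=3
n=13: >0, total = 30*2+13 = 73; b=4
n=4: >0, total = 73*2+4 = 150; b=5
n=-1: not >0, total = 150-(-1) = 151; b=4
n=5: >0, total = 151*2+5 = 307; b=5
total-b = 307-5 = 302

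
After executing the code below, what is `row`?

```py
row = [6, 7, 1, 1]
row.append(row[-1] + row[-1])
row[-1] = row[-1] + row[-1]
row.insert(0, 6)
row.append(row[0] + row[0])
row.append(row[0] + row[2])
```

append row[-1]+row[-1] = 1+1 = 2 → [6, 7, 1, 1, 2]
row[-1] = row[-1]+row[-1] = 2+2 = 4 → [6, 7, 1, 1, 4]
insert 6 at 0 → [6, 6, 7, 1, 1, 4]
append row[0]+row[0] = 6+6 = 12 → [6, 6, 7, 1, 1, 4, 12]
append row[0]+row[2] = 6+7 = 13 → [6, 6, 7, 1, 1, 4, 12, 13]

[6, 6, 7, 1, 1, 4, 12, 13]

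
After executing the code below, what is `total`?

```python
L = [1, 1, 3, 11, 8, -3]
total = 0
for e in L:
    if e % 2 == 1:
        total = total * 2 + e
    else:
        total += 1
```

e=1: odd, total = 0*2+1 = 1
e=1: odd, total = 1*2+1 = 3
e=3: odd, total = 3*2+3 = 9
e=11: odd, total = 9*2+11 = 29
e=8: not odd, total = 29+1 = 30
e=-3: odd, total = 30*2+(-3) = 57

57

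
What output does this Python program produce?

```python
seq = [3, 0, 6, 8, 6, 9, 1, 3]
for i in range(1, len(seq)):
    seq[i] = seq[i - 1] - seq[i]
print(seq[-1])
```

-30

i=1: seq[1] = 3-0 = 3 → [3, 3, 6, 8, 6, 9, 1, 3]
i=2: seq[2] = 3-6 = -3 → [3, 3, -3, 8, 6, 9, 1, 3]
i=3: seq[3] = (-3)-8 = -11 → [3, 3, -3, -11, 6, 9, 1, 3]
i=4: seq[4] = (-11)-6 = -17 → [3, 3, -3, -11, -17, 9, 1, 3]
i=5: seq[5] = (-17)-9 = -26 → [3, 3, -3, -11, -17, -26, 1, 3]
i=6: seq[6] = (-26)-1 = -27 → [3, 3, -3, -11, -17, -26, -27, 3]
i=7: seq[7] = (-27)-3 = -30 → [3, 3, -3, -11, -17, -26, -27, -30]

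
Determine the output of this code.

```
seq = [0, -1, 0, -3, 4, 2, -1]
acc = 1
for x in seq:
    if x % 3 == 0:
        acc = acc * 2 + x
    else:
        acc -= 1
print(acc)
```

x=0: %3==0, acc = 1*2+0 = 2
x=-1: not %3==0, acc = 2-1 = 1
x=0: %3==0, acc = 1*2+0 = 2
x=-3: %3==0, acc = 2*2+(-3) = 1
x=4: not %3==0, acc = 1-1 = 0
x=2: not %3==0, acc = 0-1 = -1
x=-1: not %3==0, acc = (-1)-1 = -2

-2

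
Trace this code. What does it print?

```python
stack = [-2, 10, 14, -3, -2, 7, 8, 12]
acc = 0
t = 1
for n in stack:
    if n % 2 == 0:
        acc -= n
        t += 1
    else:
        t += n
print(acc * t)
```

n=-2: even, acc = 0-(-2) = 2; t=2
n=10: even, acc = 2-10 = -8; t=3
n=14: even, acc = (-8)-14 = -22; t=4
n=-3: not even; t=1
n=-2: even, acc = (-22)-(-2) = -20; t=2
n=7: not even; t=9
n=8: even, acc = (-20)-8 = -28; t=10
n=12: even, acc = (-28)-12 = -40; t=11
acc*t = (-40)*11 = -440

-440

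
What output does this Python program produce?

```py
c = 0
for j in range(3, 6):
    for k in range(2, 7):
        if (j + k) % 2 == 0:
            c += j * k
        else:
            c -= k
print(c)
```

j=3,k=2: odd sum, c = 0-2 = -2
j=3,k=3: even sum, c = (-2)+9 = 7
j=3,k=4: odd sum, c = 7-4 = 3
j=3,k=5: even sum, c = 3+15 = 18
j=3,k=6: odd sum, c = 18-6 = 12
j=4,k=2: even sum, c = 12+8 = 20
j=4,k=3: odd sum, c = 20-3 = 17
j=4,k=4: even sum, c = 17+16 = 33
j=4,k=5: odd sum, c = 33-5 = 28
j=4,k=6: even sum, c = 28+24 = 52
j=5,k=2: odd sum, c = 52-2 = 50
j=5,k=3: even sum, c = 50+15 = 65
j=5,k=4: odd sum, c = 65-4 = 61
j=5,k=5: even sum, c = 61+25 = 86
j=5,k=6: odd sum, c = 86-6 = 80

80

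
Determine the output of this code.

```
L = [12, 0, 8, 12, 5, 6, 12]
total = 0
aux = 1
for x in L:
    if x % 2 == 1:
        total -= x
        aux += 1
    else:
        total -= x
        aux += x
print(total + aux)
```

-3

x=12: not odd, total = 0-12 = -12; aux=13
x=0: not odd, total = (-12)-0 = -12; aux=13
x=8: not odd, total = (-12)-8 = -20; aux=21
x=12: not odd, total = (-20)-12 = -32; aux=33
x=5: odd, total = (-32)-5 = -37; aux=34
x=6: not odd, total = (-37)-6 = -43; aux=40
x=12: not odd, total = (-43)-12 = -55; aux=52
total+aux = (-55)+52 = -3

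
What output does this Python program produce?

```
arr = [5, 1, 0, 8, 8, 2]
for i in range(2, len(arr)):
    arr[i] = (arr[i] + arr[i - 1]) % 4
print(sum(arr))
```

i=2: arr[2] = (0+1)%4 = 1 → [5, 1, 1, 8, 8, 2]
i=3: arr[3] = (8+1)%4 = 1 → [5, 1, 1, 1, 8, 2]
i=4: arr[4] = (8+1)%4 = 1 → [5, 1, 1, 1, 1, 2]
i=5: arr[5] = (2+1)%4 = 3 → [5, 1, 1, 1, 1, 3]
sum = 12

12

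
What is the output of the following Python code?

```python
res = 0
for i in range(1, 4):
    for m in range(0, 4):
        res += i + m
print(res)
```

42

i=1,m=0: res = 0+1 = 1
i=1,m=1: res = 1+2 = 3
i=1,m=2: res = 3+3 = 6
i=1,m=3: res = 6+4 = 10
i=2,m=0: res = 10+2 = 12
i=2,m=1: res = 12+3 = 15
i=2,m=2: res = 15+4 = 19
i=2,m=3: res = 19+5 = 24
i=3,m=0: res = 24+3 = 27
i=3,m=1: res = 27+4 = 31
i=3,m=2: res = 31+5 = 36
i=3,m=3: res = 36+6 = 42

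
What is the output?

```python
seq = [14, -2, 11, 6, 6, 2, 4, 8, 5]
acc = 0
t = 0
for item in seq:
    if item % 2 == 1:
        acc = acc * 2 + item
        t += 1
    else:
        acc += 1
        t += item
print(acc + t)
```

item=14: not odd, acc = 0+1 = 1; t=14
item=-2: not odd, acc = 1+1 = 2; t=12
item=11: odd, acc = 2*2+11 = 15; t=13
item=6: not odd, acc = 15+1 = 16; t=19
item=6: not odd, acc = 16+1 = 17; t=25
item=2: not odd, acc = 17+1 = 18; t=27
item=4: not odd, acc = 18+1 = 19; t=31
item=8: not odd, acc = 19+1 = 20; t=39
item=5: odd, acc = 20*2+5 = 45; t=40
acc+t = 45+40 = 85

85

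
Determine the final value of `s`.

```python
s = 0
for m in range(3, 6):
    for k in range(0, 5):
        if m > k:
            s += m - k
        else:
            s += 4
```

43

m=3,k=0: 3>0, s = 0+3 = 3
m=3,k=1: 3>1, s = 3+2 = 5
m=3,k=2: 3>2, s = 5+1 = 6
m=3,k=3: not 3>3, s = 6+4 = 10
m=3,k=4: not 3>4, s = 10+4 = 14
m=4,k=0: 4>0, s = 14+4 = 18
m=4,k=1: 4>1, s = 18+3 = 21
m=4,k=2: 4>2, s = 21+2 = 23
m=4,k=3: 4>3, s = 23+1 = 24
m=4,k=4: not 4>4, s = 24+4 = 28
m=5,k=0: 5>0, s = 28+5 = 33
m=5,k=1: 5>1, s = 33+4 = 37
m=5,k=2: 5>2, s = 37+3 = 40
m=5,k=3: 5>3, s = 40+2 = 42
m=5,k=4: 5>4, s = 42+1 = 43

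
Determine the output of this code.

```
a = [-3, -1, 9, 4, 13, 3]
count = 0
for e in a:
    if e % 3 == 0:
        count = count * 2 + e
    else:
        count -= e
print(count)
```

-21

e=-3: %3==0, count = 0*2+(-3) = -3
e=-1: not %3==0, count = (-3)-(-1) = -2
e=9: %3==0, count = (-2)*2+9 = 5
e=4: not %3==0, count = 5-4 = 1
e=13: not %3==0, count = 1-13 = -12
e=3: %3==0, count = (-12)*2+3 = -21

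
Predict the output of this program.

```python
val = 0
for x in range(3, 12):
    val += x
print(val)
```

x=3: val = 0+3 = 3
x=4: val = 3+4 = 7
x=5: val = 7+5 = 12
x=6: val = 12+6 = 18
x=7: val = 18+7 = 25
x=8: val = 25+8 = 33
x=9: val = 33+9 = 42
x=10: val = 42+10 = 52
x=11: val = 52+11 = 63

63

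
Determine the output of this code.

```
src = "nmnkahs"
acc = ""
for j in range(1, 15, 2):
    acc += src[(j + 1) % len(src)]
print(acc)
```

nasmkhn

j=1: add src[2]='n' → 'n'
j=3: add src[4]='a' → 'na'
j=5: add src[6]='s' → 'nas'
j=7: add src[1]='m' → 'nasm'
j=9: add src[3]='k' → 'nasmk'
j=11: add src[5]='h' → 'nasmkh'
j=13: add src[0]='n' → 'nasmkhn'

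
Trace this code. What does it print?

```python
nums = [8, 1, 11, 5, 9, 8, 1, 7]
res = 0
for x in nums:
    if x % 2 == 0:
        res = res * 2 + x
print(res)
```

x=8: even, res = 0*2+8 = 8
x=1: not even
x=11: not even
x=5: not even
x=9: not even
x=8: even, res = 8*2+8 = 24
x=1: not even
x=7: not even

24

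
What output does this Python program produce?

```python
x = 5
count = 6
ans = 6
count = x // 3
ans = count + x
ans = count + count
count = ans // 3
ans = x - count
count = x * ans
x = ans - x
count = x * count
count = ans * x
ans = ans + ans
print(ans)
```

10

count = 5//3 = 1
ans = 1+5 = 6
ans = 1+1 = 2
count = 2//3 = 0
ans = 5-0 = 5
count = 5*5 = 25
x = 5-5 = 0
count = 0*25 = 0
count = 5*0 = 0
ans = 5+5 = 10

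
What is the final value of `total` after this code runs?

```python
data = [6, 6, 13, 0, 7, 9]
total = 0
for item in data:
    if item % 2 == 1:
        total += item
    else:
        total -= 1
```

26

item=6: not odd, total = 0-1 = -1
item=6: not odd, total = (-1)-1 = -2
item=13: odd, total = (-2)+13 = 11
item=0: not odd, total = 11-1 = 10
item=7: odd, total = 10+7 = 17
item=9: odd, total = 17+9 = 26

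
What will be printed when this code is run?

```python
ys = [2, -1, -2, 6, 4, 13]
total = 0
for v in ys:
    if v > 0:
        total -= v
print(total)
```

v=2: >0, total = 0-2 = -2
v=-1: not >0
v=-2: not >0
v=6: >0, total = (-2)-6 = -8
v=4: >0, total = (-8)-4 = -12
v=13: >0, total = (-12)-13 = -25

-25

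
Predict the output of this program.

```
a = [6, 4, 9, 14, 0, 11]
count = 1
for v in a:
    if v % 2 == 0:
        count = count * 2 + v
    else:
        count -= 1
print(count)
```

103

v=6: even, count = 1*2+6 = 8
v=4: even, count = 8*2+4 = 20
v=9: not even, count = 20-1 = 19
v=14: even, count = 19*2+14 = 52
v=0: even, count = 52*2+0 = 104
v=11: not even, count = 104-1 = 103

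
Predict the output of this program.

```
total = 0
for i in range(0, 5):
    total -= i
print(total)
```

-10

i=0: total = 0-0 = 0
i=1: total = 0-1 = -1
i=2: total = (-1)-2 = -3
i=3: total = (-3)-3 = -6
i=4: total = (-6)-4 = -10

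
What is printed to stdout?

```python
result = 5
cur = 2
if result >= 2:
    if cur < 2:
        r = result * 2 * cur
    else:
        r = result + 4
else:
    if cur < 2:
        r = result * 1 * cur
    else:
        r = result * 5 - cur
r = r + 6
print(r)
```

result=5, cur=2
result >= 2 is True; cur < 2 is False
→ r = result + 4 = 9
r = 9+6 = 15

15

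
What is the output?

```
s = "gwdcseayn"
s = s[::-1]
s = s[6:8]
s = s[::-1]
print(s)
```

wd

reverse → 'nyaescdwg'
slice [6:8] → 'dw'
reverse → 'wd'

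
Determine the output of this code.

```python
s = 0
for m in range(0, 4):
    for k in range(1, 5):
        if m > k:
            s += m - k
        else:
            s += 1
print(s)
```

m=0,k=1: not 0>1, s = 0+1 = 1
m=0,k=2: not 0>2, s = 1+1 = 2
m=0,k=3: not 0>3, s = 2+1 = 3
m=0,k=4: not 0>4, s = 3+1 = 4
m=1,k=1: not 1>1, s = 4+1 = 5
m=1,k=2: not 1>2, s = 5+1 = 6
m=1,k=3: not 1>3, s = 6+1 = 7
m=1,k=4: not 1>4, s = 7+1 = 8
m=2,k=1: 2>1, s = 8+1 = 9
m=2,k=2: not 2>2, s = 9+1 = 10
m=2,k=3: not 2>3, s = 10+1 = 11
m=2,k=4: not 2>4, s = 11+1 = 12
m=3,k=1: 3>1, s = 12+2 = 14
m=3,k=2: 3>2, s = 14+1 = 15
m=3,k=3: not 3>3, s = 15+1 = 16
m=3,k=4: not 3>4, s = 16+1 = 17

17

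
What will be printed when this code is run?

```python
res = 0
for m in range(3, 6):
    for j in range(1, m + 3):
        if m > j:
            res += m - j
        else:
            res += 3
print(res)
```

m=3,j=1: 3>1, res = 0+2 = 2
m=3,j=2: 3>2, res = 2+1 = 3
m=3,j=3: not 3>3, res = 3+3 = 6
m=3,j=4: not 3>4, res = 6+3 = 9
m=3,j=5: not 3>5, res = 9+3 = 12
m=4,j=1: 4>1, res = 12+3 = 15
m=4,j=2: 4>2, res = 15+2 = 17
m=4,j=3: 4>3, res = 17+1 = 18
m=4,j=4: not 4>4, res = 18+3 = 21
m=4,j=5: not 4>5, res = 21+3 = 24
m=4,j=6: not 4>6, res = 24+3 = 27
m=5,j=1: 5>1, res = 27+4 = 31
m=5,j=2: 5>2, res = 31+3 = 34
m=5,j=3: 5>3, res = 34+2 = 36
m=5,j=4: 5>4, res = 36+1 = 37
m=5,j=5: not 5>5, res = 37+3 = 40
m=5,j=6: not 5>6, res = 40+3 = 43
m=5,j=7: not 5>7, res = 43+3 = 46

46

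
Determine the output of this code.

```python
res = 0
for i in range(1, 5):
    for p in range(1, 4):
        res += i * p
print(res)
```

60

i=1,p=1: res = 0+1 = 1
i=1,p=2: res = 1+2 = 3
i=1,p=3: res = 3+3 = 6
i=2,p=1: res = 6+2 = 8
i=2,p=2: res = 8+4 = 12
i=2,p=3: res = 12+6 = 18
i=3,p=1: res = 18+3 = 21
i=3,p=2: res = 21+6 = 27
i=3,p=3: res = 27+9 = 36
i=4,p=1: res = 36+4 = 40
i=4,p=2: res = 40+8 = 48
i=4,p=3: res = 48+12 = 60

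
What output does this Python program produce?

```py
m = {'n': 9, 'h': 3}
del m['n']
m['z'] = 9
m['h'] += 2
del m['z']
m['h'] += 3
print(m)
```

{'h': 8}

del 'n' → {'h': 3}
m['z'] = 9 → {'h': 3, 'z': 9}
m['h'] = 3+2 = 5 → {'h': 5, 'z': 9}
del 'z' → {'h': 5}
m['h'] = 5+3 = 8 → {'h': 8}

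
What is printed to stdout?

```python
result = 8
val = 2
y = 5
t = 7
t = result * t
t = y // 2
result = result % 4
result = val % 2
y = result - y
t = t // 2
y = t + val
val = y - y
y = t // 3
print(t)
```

1

t = 8*7 = 56
t = 5//2 = 2
result = 8%4 = 0
result = 2%2 = 0
y = 0-5 = -5
t = 2//2 = 1
y = 1+2 = 3
val = 3-3 = 0
y = 1//3 = 0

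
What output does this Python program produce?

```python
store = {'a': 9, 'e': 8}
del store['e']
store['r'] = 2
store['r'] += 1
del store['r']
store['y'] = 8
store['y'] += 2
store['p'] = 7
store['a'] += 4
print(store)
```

del 'e' → {'a': 9}
store['r'] = 2 → {'a': 9, 'r': 2}
store['r'] = 2+1 = 3 → {'a': 9, 'r': 3}
del 'r' → {'a': 9}
store['y'] = 8 → {'a': 9, 'y': 8}
store['y'] = 8+2 = 10 → {'a': 9, 'y': 10}
store['p'] = 7 → {'a': 9, 'y': 10, 'p': 7}
store['a'] = 9+4 = 13 → {'a': 13, 'y': 10, 'p': 7}

{'a': 13, 'y': 10, 'p': 7}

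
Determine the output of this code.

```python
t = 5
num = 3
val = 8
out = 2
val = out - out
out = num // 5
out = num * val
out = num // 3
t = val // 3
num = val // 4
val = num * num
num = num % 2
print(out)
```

1

val = 2-2 = 0
out = 3//5 = 0
out = 3*0 = 0
out = 3//3 = 1
t = 0//3 = 0
num = 0//4 = 0
val = 0*0 = 0
num = 0%2 = 0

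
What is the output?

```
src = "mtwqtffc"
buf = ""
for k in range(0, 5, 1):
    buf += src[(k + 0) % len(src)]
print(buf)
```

mtwqt

k=0: add src[0]='m' → 'm'
k=1: add src[1]='t' → 'mt'
k=2: add src[2]='w' → 'mtw'
k=3: add src[3]='q' → 'mtwq'
k=4: add src[4]='t' → 'mtwqt'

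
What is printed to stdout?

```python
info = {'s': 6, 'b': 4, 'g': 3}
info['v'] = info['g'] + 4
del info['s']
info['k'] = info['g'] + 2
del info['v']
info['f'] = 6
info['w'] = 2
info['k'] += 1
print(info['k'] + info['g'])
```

9

info['v'] = info['g']+4 = 7 → {'s': 6, 'b': 4, 'g': 3, 'v': 7}
del 's' → {'b': 4, 'g': 3, 'v': 7}
info['k'] = info['g']+2 = 5 → {'b': 4, 'g': 3, 'v': 7, 'k': 5}
del 'v' → {'b': 4, 'g': 3, 'k': 5}
info['f'] = 6 → {'b': 4, 'g': 3, 'k': 5, 'f': 6}
info['w'] = 2 → {'b': 4, 'g': 3, 'k': 5, 'f': 6, 'w': 2}
info['k'] = 5+1 = 6 → {'b': 4, 'g': 3, 'k': 6, 'f': 6, 'w': 2}
info['k']+info['g'] = 6+3 = 9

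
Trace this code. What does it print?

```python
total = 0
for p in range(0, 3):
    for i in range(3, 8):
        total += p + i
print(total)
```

p=0,i=3: total = 0+3 = 3
p=0,i=4: total = 3+4 = 7
p=0,i=5: total = 7+5 = 12
p=0,i=6: total = 12+6 = 18
p=0,i=7: total = 18+7 = 25
p=1,i=3: total = 25+4 = 29
p=1,i=4: total = 29+5 = 34
p=1,i=5: total = 34+6 = 40
p=1,i=6: total = 40+7 = 47
p=1,i=7: total = 47+8 = 55
p=2,i=3: total = 55+5 = 60
p=2,i=4: total = 60+6 = 66
p=2,i=5: total = 66+7 = 73
p=2,i=6: total = 73+8 = 81
p=2,i=7: total = 81+9 = 90

90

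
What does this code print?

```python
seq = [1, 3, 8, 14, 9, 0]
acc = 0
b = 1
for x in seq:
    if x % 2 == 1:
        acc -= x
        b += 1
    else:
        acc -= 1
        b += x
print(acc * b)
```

-416

x=1: odd, acc = 0-1 = -1; b=2
x=3: odd, acc = (-1)-3 = -4; b=3
x=8: not odd, acc = (-4)-1 = -5; b=11
x=14: not odd, acc = (-5)-1 = -6; b=25
x=9: odd, acc = (-6)-9 = -15; b=26
x=0: not odd, acc = (-15)-1 = -16; b=26
acc*b = (-16)*26 = -416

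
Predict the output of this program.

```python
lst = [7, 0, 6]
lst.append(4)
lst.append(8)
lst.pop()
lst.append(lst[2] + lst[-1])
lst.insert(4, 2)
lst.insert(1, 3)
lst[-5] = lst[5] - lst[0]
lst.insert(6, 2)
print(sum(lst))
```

append 4 → [7, 0, 6, 4]
append 8 → [7, 0, 6, 4, 8]
pop() removes 8 → [7, 0, 6, 4]
append lst[2]+lst[-1] = 6+4 = 10 → [7, 0, 6, 4, 10]
insert 2 at 4 → [7, 0, 6, 4, 2, 10]
insert 3 at 1 → [7, 3, 0, 6, 4, 2, 10]
lst[-5] = lst[5]-lst[0] = 2-7 = -5 → [7, 3, -5, 6, 4, 2, 10]
insert 2 at 6 → [7, 3, -5, 6, 4, 2, 2, 10]
sum = 29

29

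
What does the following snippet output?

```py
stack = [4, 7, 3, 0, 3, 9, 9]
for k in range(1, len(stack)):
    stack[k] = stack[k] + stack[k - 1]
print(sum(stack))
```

121

k=1: stack[1] = 7+4 = 11 → [4, 11, 3, 0, 3, 9, 9]
k=2: stack[2] = 3+11 = 14 → [4, 11, 14, 0, 3, 9, 9]
k=3: stack[3] = 0+14 = 14 → [4, 11, 14, 14, 3, 9, 9]
k=4: stack[4] = 3+14 = 17 → [4, 11, 14, 14, 17, 9, 9]
k=5: stack[5] = 9+17 = 26 → [4, 11, 14, 14, 17, 26, 9]
k=6: stack[6] = 9+26 = 35 → [4, 11, 14, 14, 17, 26, 35]
sum = 121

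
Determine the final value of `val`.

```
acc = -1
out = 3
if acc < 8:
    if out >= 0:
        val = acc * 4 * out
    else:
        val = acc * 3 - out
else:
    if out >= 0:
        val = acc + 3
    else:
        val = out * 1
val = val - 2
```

-14

acc=-1, out=3
acc < 8 is True; out >= 0 is True
→ val = acc * 4 * out = -12
val = (-12)-2 = -14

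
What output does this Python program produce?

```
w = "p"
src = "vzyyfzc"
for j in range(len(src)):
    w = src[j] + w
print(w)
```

czfyyzvp

j=0: prepend 'v' → 'vp'
j=1: prepend 'z' → 'zvp'
j=2: prepend 'y' → 'yzvp'
j=3: prepend 'y' → 'yyzvp'
j=4: prepend 'f' → 'fyyzvp'
j=5: prepend 'z' → 'zfyyzvp'
j=6: prepend 'c' → 'czfyyzvp'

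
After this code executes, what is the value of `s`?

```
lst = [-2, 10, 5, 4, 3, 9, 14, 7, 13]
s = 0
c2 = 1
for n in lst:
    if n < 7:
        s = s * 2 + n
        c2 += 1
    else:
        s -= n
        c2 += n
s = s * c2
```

-6264

n=-2: <7, s = 0*2+(-2) = -2; c2=2
n=10: not <7, s = (-2)-10 = -12; c2=12
n=5: <7, s = (-12)*2+5 = -19; c2=13
n=4: <7, s = (-19)*2+4 = -34; c2=14
n=3: <7, s = (-34)*2+3 = -65; c2=15
n=9: not <7, s = (-65)-9 = -74; c2=24
n=14: not <7, s = (-74)-14 = -88; c2=38
n=7: not <7, s = (-88)-7 = -95; c2=45
n=13: not <7, s = (-95)-13 = -108; c2=58
s*c2 = (-108)*58 = -6264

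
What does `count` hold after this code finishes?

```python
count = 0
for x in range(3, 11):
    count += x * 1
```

52

x=3: count = 0+3*1 = 3
x=4: count = 3+4*1 = 7
x=5: count = 7+5*1 = 12
x=6: count = 12+6*1 = 18
x=7: count = 18+7*1 = 25
x=8: count = 25+8*1 = 33
x=9: count = 33+9*1 = 42
x=10: count = 42+10*1 = 52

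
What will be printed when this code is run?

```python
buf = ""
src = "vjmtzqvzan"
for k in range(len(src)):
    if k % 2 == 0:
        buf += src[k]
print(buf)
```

k=0: add 'v' → 'v'
k=1: skip
k=2: add 'm' → 'vm'
k=3: skip
k=4: add 'z' → 'vmz'
k=5: skip
k=6: add 'v' → 'vmzv'
k=7: skip
k=8: add 'a' → 'vmzva'
k=9: skip

vmzva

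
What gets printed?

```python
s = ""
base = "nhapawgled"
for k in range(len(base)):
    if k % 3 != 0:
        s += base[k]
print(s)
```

haawle

k=0: skip
k=1: add 'h' → 'h'
k=2: add 'a' → 'ha'
k=3: skip
k=4: add 'a' → 'haa'
k=5: add 'w' → 'haaw'
k=6: skip
k=7: add 'l' → 'haawl'
k=8: add 'e' → 'haawle'
k=9: skip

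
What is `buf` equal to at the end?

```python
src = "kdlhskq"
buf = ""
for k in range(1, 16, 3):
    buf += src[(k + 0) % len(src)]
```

'dskhq'

k=1: add src[1]='d' → 'd'
k=4: add src[4]='s' → 'ds'
k=7: add src[0]='k' → 'dsk'
k=10: add src[3]='h' → 'dskh'
k=13: add src[6]='q' → 'dskhq'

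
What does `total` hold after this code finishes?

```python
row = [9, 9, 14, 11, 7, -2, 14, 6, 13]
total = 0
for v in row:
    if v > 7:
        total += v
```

70

v=9: >7, total = 0+9 = 9
v=9: >7, total = 9+9 = 18
v=14: >7, total = 18+14 = 32
v=11: >7, total = 32+11 = 43
v=7: not >7
v=-2: not >7
v=14: >7, total = 43+14 = 57
v=6: not >7
v=13: >7, total = 57+13 = 70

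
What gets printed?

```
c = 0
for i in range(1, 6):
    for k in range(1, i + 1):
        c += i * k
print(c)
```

140

i=1,k=1: c = 0+1 = 1
i=2,k=1: c = 1+2 = 3
i=2,k=2: c = 3+4 = 7
i=3,k=1: c = 7+3 = 10
i=3,k=2: c = 10+6 = 16
i=3,k=3: c = 16+9 = 25
i=4,k=1: c = 25+4 = 29
i=4,k=2: c = 29+8 = 37
i=4,k=3: c = 37+12 = 49
i=4,k=4: c = 49+16 = 65
i=5,k=1: c = 65+5 = 70
i=5,k=2: c = 70+10 = 80
i=5,k=3: c = 80+15 = 95
i=5,k=4: c = 95+20 = 115
i=5,k=5: c = 115+25 = 140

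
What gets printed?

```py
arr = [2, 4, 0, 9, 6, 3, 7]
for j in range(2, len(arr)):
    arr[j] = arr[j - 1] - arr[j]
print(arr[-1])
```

j=2: arr[2] = 4-0 = 4 → [2, 4, 4, 9, 6, 3, 7]
j=3: arr[3] = 4-9 = -5 → [2, 4, 4, -5, 6, 3, 7]
j=4: arr[4] = (-5)-6 = -11 → [2, 4, 4, -5, -11, 3, 7]
j=5: arr[5] = (-11)-3 = -14 → [2, 4, 4, -5, -11, -14, 7]
j=6: arr[6] = (-14)-7 = -21 → [2, 4, 4, -5, -11, -14, -21]

-21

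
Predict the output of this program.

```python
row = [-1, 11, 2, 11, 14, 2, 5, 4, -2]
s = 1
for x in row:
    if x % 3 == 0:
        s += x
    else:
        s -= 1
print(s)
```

-8

x=-1: not %3==0, s = 1-1 = 0
x=11: not %3==0, s = 0-1 = -1
x=2: not %3==0, s = (-1)-1 = -2
x=11: not %3==0, s = (-2)-1 = -3
x=14: not %3==0, s = (-3)-1 = -4
x=2: not %3==0, s = (-4)-1 = -5
x=5: not %3==0, s = (-5)-1 = -6
x=4: not %3==0, s = (-6)-1 = -7
x=-2: not %3==0, s = (-7)-1 = -8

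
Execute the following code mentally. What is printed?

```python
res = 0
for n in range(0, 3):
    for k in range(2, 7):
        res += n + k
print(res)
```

75

n=0,k=2: res = 0+2 = 2
n=0,k=3: res = 2+3 = 5
n=0,k=4: res = 5+4 = 9
n=0,k=5: res = 9+5 = 14
n=0,k=6: res = 14+6 = 20
n=1,k=2: res = 20+3 = 23
n=1,k=3: res = 23+4 = 27
n=1,k=4: res = 27+5 = 32
n=1,k=5: res = 32+6 = 38
n=1,k=6: res = 38+7 = 45
n=2,k=2: res = 45+4 = 49
n=2,k=3: res = 49+5 = 54
n=2,k=4: res = 54+6 = 60
n=2,k=5: res = 60+7 = 67
n=2,k=6: res = 67+8 = 75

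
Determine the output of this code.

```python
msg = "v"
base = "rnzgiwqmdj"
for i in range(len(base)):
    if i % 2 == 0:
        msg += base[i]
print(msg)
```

vrziqd

i=0: add 'r' → 'vr'
i=1: skip
i=2: add 'z' → 'vrz'
i=3: skip
i=4: add 'i' → 'vrzi'
i=5: skip
i=6: add 'q' → 'vrziq'
i=7: skip
i=8: add 'd' → 'vrziqd'
i=9: skip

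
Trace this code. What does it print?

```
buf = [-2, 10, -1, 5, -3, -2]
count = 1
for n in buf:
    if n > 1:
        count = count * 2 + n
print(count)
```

n=-2: not >1
n=10: >1, count = 1*2+10 = 12
n=-1: not >1
n=5: >1, count = 12*2+5 = 29
n=-3: not >1
n=-2: not >1

29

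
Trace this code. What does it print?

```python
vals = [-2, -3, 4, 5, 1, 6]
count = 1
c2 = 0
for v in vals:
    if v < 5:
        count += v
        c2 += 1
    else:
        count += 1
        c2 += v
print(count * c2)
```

45

v=-2: <5, count = 1+(-2) = -1; c2=1
v=-3: <5, count = (-1)+(-3) = -4; c2=2
v=4: <5, count = (-4)+4 = 0; c2=3
v=5: not <5, count = 0+1 = 1; c2=8
v=1: <5, count = 1+1 = 2; c2=9
v=6: not <5, count = 2+1 = 3; c2=15
count*c2 = 3*15 = 45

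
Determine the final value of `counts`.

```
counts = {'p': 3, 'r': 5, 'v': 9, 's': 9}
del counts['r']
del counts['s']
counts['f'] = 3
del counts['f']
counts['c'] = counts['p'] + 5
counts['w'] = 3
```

del 'r' → {'p': 3, 'v': 9, 's': 9}
del 's' → {'p': 3, 'v': 9}
counts['f'] = 3 → {'p': 3, 'v': 9, 'f': 3}
del 'f' → {'p': 3, 'v': 9}
counts['c'] = counts['p']+5 = 8 → {'p': 3, 'v': 9, 'c': 8}
counts['w'] = 3 → {'p': 3, 'v': 9, 'c': 8, 'w': 3}

{'p': 3, 'v': 9, 'c': 8, 'w': 3}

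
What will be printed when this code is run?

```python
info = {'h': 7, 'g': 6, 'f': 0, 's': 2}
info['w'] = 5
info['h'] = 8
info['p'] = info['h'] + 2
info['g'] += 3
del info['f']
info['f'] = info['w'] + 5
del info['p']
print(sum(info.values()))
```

34

info['w'] = 5 → {'h': 7, 'g': 6, 'f': 0, 's': 2, 'w': 5}
info['h'] = 8 → {'h': 8, 'g': 6, 'f': 0, 's': 2, 'w': 5}
info['p'] = info['h']+2 = 10 → {'h': 8, 'g': 6, 'f': 0, 's': 2, 'w': 5, 'p': 10}
info['g'] = 6+3 = 9 → {'h': 8, 'g': 9, 'f': 0, 's': 2, 'w': 5, 'p': 10}
del 'f' → {'h': 8, 'g': 9, 's': 2, 'w': 5, 'p': 10}
info['f'] = info['w']+5 = 10 → {'h': 8, 'g': 9, 's': 2, 'w': 5, 'p': 10, 'f': 10}
del 'p' → {'h': 8, 'g': 9, 's': 2, 'w': 5, 'f': 10}
sum of values = 34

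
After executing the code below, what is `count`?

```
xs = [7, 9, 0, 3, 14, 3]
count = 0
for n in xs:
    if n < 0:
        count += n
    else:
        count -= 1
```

n=7: not <0, count = 0-1 = -1
n=9: not <0, count = (-1)-1 = -2
n=0: not <0, count = (-2)-1 = -3
n=3: not <0, count = (-3)-1 = -4
n=14: not <0, count = (-4)-1 = -5
n=3: not <0, count = (-5)-1 = -6

-6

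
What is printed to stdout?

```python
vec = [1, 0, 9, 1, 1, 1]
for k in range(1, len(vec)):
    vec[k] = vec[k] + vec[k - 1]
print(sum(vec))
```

48

k=1: vec[1] = 0+1 = 1 → [1, 1, 9, 1, 1, 1]
k=2: vec[2] = 9+1 = 10 → [1, 1, 10, 1, 1, 1]
k=3: vec[3] = 1+10 = 11 → [1, 1, 10, 11, 1, 1]
k=4: vec[4] = 1+11 = 12 → [1, 1, 10, 11, 12, 1]
k=5: vec[5] = 1+12 = 13 → [1, 1, 10, 11, 12, 13]
sum = 48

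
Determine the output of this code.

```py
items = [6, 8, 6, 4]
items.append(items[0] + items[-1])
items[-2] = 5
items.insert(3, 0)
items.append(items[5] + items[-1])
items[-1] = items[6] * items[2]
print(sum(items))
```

append items[0]+items[-1] = 6+4 = 10 → [6, 8, 6, 4, 10]
items[-2] = 5 → [6, 8, 6, 5, 10]
insert 0 at 3 → [6, 8, 6, 0, 5, 10]
append items[5]+items[-1] = 10+10 = 20 → [6, 8, 6, 0, 5, 10, 20]
items[-1] = items[6]*items[2] = 20*6 = 120 → [6, 8, 6, 0, 5, 10, 120]
sum = 155

155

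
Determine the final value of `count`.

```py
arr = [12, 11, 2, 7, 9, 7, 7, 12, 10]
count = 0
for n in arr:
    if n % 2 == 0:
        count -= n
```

-36

n=12: even, count = 0-12 = -12
n=11: not even
n=2: even, count = (-12)-2 = -14
n=7: not even
n=9: not even
n=7: not even
n=7: not even
n=12: even, count = (-14)-12 = -26
n=10: even, count = (-26)-10 = -36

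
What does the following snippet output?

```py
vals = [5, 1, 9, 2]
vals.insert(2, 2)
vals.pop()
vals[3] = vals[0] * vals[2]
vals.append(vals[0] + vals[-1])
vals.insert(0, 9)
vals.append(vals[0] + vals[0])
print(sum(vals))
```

60

insert 2 at 2 → [5, 1, 2, 9, 2]
pop() removes 2 → [5, 1, 2, 9]
vals[3] = vals[0]*vals[2] = 5*2 = 10 → [5, 1, 2, 10]
append vals[0]+vals[-1] = 5+10 = 15 → [5, 1, 2, 10, 15]
insert 9 at 0 → [9, 5, 1, 2, 10, 15]
append vals[0]+vals[0] = 9+9 = 18 → [9, 5, 1, 2, 10, 15, 18]
sum = 60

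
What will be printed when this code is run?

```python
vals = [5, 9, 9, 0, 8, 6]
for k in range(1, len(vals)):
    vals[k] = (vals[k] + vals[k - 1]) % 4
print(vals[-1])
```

k=1: vals[1] = (9+5)%4 = 2 → [5, 2, 9, 0, 8, 6]
k=2: vals[2] = (9+2)%4 = 3 → [5, 2, 3, 0, 8, 6]
k=3: vals[3] = (0+3)%4 = 3 → [5, 2, 3, 3, 8, 6]
k=4: vals[4] = (8+3)%4 = 3 → [5, 2, 3, 3, 3, 6]
k=5: vals[5] = (6+3)%4 = 1 → [5, 2, 3, 3, 3, 1]

1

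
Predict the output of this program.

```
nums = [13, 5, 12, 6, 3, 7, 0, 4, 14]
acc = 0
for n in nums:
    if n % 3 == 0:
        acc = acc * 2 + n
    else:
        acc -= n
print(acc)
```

n=13: not %3==0, acc = 0-13 = -13
n=5: not %3==0, acc = (-13)-5 = -18
n=12: %3==0, acc = (-18)*2+12 = -24
n=6: %3==0, acc = (-24)*2+6 = -42
n=3: %3==0, acc = (-42)*2+3 = -81
n=7: not %3==0, acc = (-81)-7 = -88
n=0: %3==0, acc = (-88)*2+0 = -176
n=4: not %3==0, acc = (-176)-4 = -180
n=14: not %3==0, acc = (-180)-14 = -194

-194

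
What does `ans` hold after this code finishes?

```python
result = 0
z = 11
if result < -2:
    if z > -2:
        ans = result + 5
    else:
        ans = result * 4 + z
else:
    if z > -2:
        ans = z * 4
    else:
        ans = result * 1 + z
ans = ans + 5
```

49

result=0, z=11
result < -2 is False; z > -2 is True
→ ans = z * 4 = 44
ans = 44+5 = 49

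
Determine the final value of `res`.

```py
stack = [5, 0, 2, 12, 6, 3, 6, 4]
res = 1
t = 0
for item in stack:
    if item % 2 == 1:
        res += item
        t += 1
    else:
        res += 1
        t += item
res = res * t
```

480

item=5: odd, res = 1+5 = 6; t=1
item=0: not odd, res = 6+1 = 7; t=1
item=2: not odd, res = 7+1 = 8; t=3
item=12: not odd, res = 8+1 = 9; t=15
item=6: not odd, res = 9+1 = 10; t=21
item=3: odd, res = 10+3 = 13; t=22
item=6: not odd, res = 13+1 = 14; t=28
item=4: not odd, res = 14+1 = 15; t=32
res*t = 15*32 = 480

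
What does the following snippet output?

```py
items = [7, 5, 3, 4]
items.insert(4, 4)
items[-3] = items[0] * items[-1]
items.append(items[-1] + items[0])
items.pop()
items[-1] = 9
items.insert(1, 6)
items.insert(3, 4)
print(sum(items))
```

insert 4 at 4 → [7, 5, 3, 4, 4]
items[-3] = items[0]*items[-1] = 7*4 = 28 → [7, 5, 28, 4, 4]
append items[-1]+items[0] = 4+7 = 11 → [7, 5, 28, 4, 4, 11]
pop() removes 11 → [7, 5, 28, 4, 4]
items[-1] = 9 → [7, 5, 28, 4, 9]
insert 6 at 1 → [7, 6, 5, 28, 4, 9]
insert 4 at 3 → [7, 6, 5, 4, 28, 4, 9]
sum = 63

63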